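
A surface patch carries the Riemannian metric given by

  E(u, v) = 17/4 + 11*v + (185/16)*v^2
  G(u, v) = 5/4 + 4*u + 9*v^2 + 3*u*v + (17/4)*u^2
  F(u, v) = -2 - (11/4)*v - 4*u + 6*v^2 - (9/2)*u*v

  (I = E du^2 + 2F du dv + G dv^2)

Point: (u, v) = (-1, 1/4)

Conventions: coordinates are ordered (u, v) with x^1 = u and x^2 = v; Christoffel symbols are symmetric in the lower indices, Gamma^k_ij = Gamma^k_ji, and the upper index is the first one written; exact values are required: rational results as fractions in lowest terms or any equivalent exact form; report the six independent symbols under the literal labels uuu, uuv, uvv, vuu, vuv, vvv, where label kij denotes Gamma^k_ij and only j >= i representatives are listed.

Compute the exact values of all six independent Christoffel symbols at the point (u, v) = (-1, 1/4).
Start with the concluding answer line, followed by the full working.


Answer: Gamma_uuu = 17300/1013, Gamma_uuv = 7412/1013, Gamma_uvv = 8992/3039, Gamma_vuu = -570035/12156, Gamma_vuv = -17330/1013, Gamma_vvv = -5844/1013

E = 1977/256, F = 45/16, G = 21/16 at the point
E_u = 0, E_v = 537/32, F_u = -41/8, F_v = 19/4, G_u = -15/4, G_v = 3/2
EG - F^2 = 9117/4096;  g^inv = (4096/9117) * [[21/16, -45/16], [-45/16, 1977/256]]
first-kind symbols [ij,l] = (1/2)(d_i g_jl + d_j g_il - d_l g_ij): [uu,u] = E_u/2 = 0, [uu,v] = F_u - E_v/2 = -865/64, [uv,u] = E_v/2 = 537/64, [uv,v] = G_u/2 = -15/8, [vv,u] = F_v - G_u/2 = 53/8, [vv,v] = G_v/2 = 3/4
Gamma^u_ij = (G*[ij,u] - F*[ij,v])/(EG - F^2), Gamma^v_ij = (E*[ij,v] - F*[ij,u])/(EG - F^2)


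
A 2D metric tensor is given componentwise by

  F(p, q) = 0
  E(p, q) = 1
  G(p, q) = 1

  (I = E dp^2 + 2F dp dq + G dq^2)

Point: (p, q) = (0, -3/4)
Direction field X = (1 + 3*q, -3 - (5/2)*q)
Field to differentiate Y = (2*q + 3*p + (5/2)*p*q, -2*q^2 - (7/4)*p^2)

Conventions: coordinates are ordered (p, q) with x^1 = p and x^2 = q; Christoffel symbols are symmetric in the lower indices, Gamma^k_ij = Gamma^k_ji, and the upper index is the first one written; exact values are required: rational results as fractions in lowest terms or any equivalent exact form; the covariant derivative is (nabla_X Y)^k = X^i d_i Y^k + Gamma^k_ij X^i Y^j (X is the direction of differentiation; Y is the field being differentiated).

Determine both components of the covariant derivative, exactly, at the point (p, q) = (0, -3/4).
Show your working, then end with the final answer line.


E = 1, F = 0, G = 1 at the point
E_p = 0, E_q = 0, F_p = 0, F_q = 0, G_p = 0, G_q = 0
EG - F^2 = 1;  g^inv = (1) * [[1, 0], [0, 1]]
first-kind symbols [ij,l] = (1/2)(d_i g_jl + d_j g_il - d_l g_ij): [pp,p] = E_p/2 = 0, [pp,q] = F_p - E_q/2 = 0, [pq,p] = E_q/2 = 0, [pq,q] = G_p/2 = 0, [qq,p] = F_q - G_p/2 = 0, [qq,q] = G_q/2 = 0
Gamma^p_ij = (G*[ij,p] - F*[ij,q])/(EG - F^2), Gamma^q_ij = (E*[ij,q] - F*[ij,p])/(EG - F^2)
Gamma_ppp = 0, Gamma_ppq = 0, Gamma_pqq = 0, Gamma_qpp = 0, Gamma_qpq = 0, Gamma_qqq = 0
X = (-5/4, -9/8), Y = (-3/2, -9/8) at the point

Answer: (nabla_X Y)^p = -117/32, (nabla_X Y)^q = -27/8


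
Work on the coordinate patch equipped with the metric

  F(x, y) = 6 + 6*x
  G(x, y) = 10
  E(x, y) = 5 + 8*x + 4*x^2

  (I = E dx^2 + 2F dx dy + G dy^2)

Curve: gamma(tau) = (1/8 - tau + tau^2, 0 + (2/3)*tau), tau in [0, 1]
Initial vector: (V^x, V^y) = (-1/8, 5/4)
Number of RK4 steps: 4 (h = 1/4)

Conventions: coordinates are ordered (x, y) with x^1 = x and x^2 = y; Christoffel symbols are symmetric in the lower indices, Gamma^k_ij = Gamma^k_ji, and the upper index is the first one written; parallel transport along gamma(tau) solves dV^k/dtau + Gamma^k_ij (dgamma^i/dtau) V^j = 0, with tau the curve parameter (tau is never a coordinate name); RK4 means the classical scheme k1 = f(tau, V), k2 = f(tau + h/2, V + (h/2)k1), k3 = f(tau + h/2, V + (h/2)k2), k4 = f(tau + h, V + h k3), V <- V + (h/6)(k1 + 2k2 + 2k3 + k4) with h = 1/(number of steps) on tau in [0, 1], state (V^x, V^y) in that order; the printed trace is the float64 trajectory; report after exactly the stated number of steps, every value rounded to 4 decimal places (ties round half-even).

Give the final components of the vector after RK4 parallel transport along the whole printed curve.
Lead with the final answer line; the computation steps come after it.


Answer: V^x = -0.1250, V^y = 1.2500

gamma'(tau) = (-1 + 2*tau, 2/3); f(tau, V)^k = -Gamma^k_ij(gamma(tau)) gamma'^i(tau) V^j; h = 1/4; intermediate values shown to 6 dp
curve data and Christoffel symbols at the stage parameters:
  tau = 0.000000: gamma = (0.125000, 0.000000), gamma' = (-1.000000, 0.666667); Gamma_xxx = 0.298755, Gamma_xxy = 0.000000, Gamma_xyy = 0.000000, Gamma_yxx = 0.398340, Gamma_yxy = 0.000000, Gamma_yyy = 0.000000
  tau = 0.125000: gamma = (0.015625, 0.083333), gamma' = (-0.750000, 0.666667); Gamma_xxx = 0.287591, Gamma_xxy = 0.000000, Gamma_xyy = 0.000000, Gamma_yxx = 0.424749, Gamma_yxy = 0.000000, Gamma_yyy = 0.000000
  tau = 0.250000: gamma = (-0.062500, 0.166667), gamma' = (-0.500000, 0.666667); Gamma_xxx = 0.277457, Gamma_xxy = 0.000000, Gamma_xyy = 0.000000, Gamma_yxx = 0.443931, Gamma_yxy = 0.000000, Gamma_yyy = 0.000000
  tau = 0.375000: gamma = (-0.109375, 0.250000), gamma' = (-0.250000, 0.666667); Gamma_xxx = 0.270443, Gamma_xxy = 0.000000, Gamma_xyy = 0.000000, Gamma_yxx = 0.455482, Gamma_yxy = 0.000000, Gamma_yyy = 0.000000
  tau = 0.500000: gamma = (-0.125000, 0.333333), gamma' = (0.000000, 0.666667); Gamma_xxx = 0.267943, Gamma_xxy = 0.000000, Gamma_xyy = 0.000000, Gamma_yxx = 0.459330, Gamma_yxy = 0.000000, Gamma_yyy = 0.000000
  tau = 0.625000: gamma = (-0.109375, 0.416667), gamma' = (0.250000, 0.666667); Gamma_xxx = 0.270443, Gamma_xxy = 0.000000, Gamma_xyy = 0.000000, Gamma_yxx = 0.455482, Gamma_yxy = 0.000000, Gamma_yyy = 0.000000
  tau = 0.750000: gamma = (-0.062500, 0.500000), gamma' = (0.500000, 0.666667); Gamma_xxx = 0.277457, Gamma_xxy = 0.000000, Gamma_xyy = 0.000000, Gamma_yxx = 0.443931, Gamma_yxy = 0.000000, Gamma_yyy = 0.000000
  tau = 0.875000: gamma = (0.015625, 0.583333), gamma' = (0.750000, 0.666667); Gamma_xxx = 0.287591, Gamma_xxy = 0.000000, Gamma_xyy = 0.000000, Gamma_yxx = 0.424749, Gamma_yxy = 0.000000, Gamma_yyy = 0.000000
  tau = 1.000000: gamma = (0.125000, 0.666667), gamma' = (1.000000, 0.666667); Gamma_xxx = 0.298755, Gamma_xxy = 0.000000, Gamma_xyy = 0.000000, Gamma_yxx = 0.398340, Gamma_yxy = 0.000000, Gamma_yyy = 0.000000
step 0: V^x = -0.1250, V^y = 1.2500
step 1: k1 = (-0.037344, -0.049793), k2 = (-0.027968, -0.041307), k3 = (-0.027716, -0.040934), k4 = (-0.018302, -0.029284); V <- V + (h/6)(k1 + 2k2 + 2k3 + k4): V^x = -0.1320, V^y = 1.2399
step 2: k1 = (-0.018306, -0.029290), k2 = (-0.009077, -0.015287), k3 = (-0.008999, -0.015155), k4 = (0.000000, 0.000000); V <- V + (h/6)(k1 + 2k2 + 2k3 + k4): V^x = -0.1342, V^y = 1.2361
step 3: k1 = (0.000000, 0.000000), k2 = (0.009075, 0.015285), k3 = (0.008999, 0.015155), k4 = (0.018309, 0.029295); V <- V + (h/6)(k1 + 2k2 + 2k3 + k4): V^x = -0.1320, V^y = 1.2399
step 4: k1 = (0.018306, 0.029290), k2 = (0.027969, 0.041308), k3 = (0.027709, 0.040923), k4 = (0.037354, 0.049805); V <- V + (h/6)(k1 + 2k2 + 2k3 + k4): V^x = -0.1250, V^y = 1.2500


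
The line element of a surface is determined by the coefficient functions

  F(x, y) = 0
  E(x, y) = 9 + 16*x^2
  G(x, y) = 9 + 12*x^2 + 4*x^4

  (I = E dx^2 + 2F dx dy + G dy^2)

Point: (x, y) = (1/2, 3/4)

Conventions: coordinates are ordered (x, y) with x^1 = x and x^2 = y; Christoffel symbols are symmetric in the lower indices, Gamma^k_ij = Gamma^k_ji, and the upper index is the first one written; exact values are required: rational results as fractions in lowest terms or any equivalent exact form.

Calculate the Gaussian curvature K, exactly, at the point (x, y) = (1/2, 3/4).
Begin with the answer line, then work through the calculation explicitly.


Answer: K = -72/1183

E = 13, F = 0, G = 49/4, EG - F^2 = 637/4 at the point
E_x = 16, E_y = 0, F_x = 0, F_y = 0, G_x = 14, G_y = 0
E_yy = 0, F_xy = 0, G_xx = 36
By Brioschi, K is (det M1 - det M2) divided by (EG - F^2) squared.
M1 = [[-E_yy/2 + F_xy - G_xx/2, E_x/2, F_x - E_y/2], [F_y - G_x/2, E, F], [G_y/2, F, G]] = [[-18, 8, 0], [-7, 13, 0], [0, 0, 49/4]]; det M1 = -4361/2
M2 = [[0, E_y/2, G_x/2], [E_y/2, E, F], [G_x/2, F, G]] = [[0, 0, 7], [0, 13, 0], [7, 0, 49/4]]; det M2 = -637
det M1 - det M2 = -3087/2; K = -3087/2 / (637/4)^2 = -72/1183


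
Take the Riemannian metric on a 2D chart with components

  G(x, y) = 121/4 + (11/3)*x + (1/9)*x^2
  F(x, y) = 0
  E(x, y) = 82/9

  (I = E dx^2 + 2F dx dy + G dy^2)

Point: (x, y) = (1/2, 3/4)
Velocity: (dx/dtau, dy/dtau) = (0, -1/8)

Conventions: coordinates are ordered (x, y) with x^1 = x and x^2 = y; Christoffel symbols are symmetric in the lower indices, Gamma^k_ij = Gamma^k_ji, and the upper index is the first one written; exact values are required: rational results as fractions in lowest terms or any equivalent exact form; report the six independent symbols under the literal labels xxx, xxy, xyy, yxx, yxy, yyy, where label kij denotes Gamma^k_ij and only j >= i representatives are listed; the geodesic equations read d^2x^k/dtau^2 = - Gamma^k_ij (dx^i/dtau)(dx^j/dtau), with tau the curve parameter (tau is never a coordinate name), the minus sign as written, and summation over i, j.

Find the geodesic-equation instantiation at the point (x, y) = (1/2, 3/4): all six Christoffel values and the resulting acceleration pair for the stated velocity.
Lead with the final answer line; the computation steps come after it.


Answer: Gamma_xxx = 0, Gamma_xxy = 0, Gamma_xyy = -17/82, Gamma_yxx = 0, Gamma_yxy = 1/17, Gamma_yyy = 0; accelerations (d^2x/dtau^2, d^2y/dtau^2) = (17/5248, 0)

E = 82/9, F = 0, G = 289/9 at the point
E_x = 0, E_y = 0, F_x = 0, F_y = 0, G_x = 34/9, G_y = 0
EG - F^2 = 23698/81;  g^inv = (81/23698) * [[289/9, 0], [0, 82/9]]
first-kind symbols [ij,l] = (1/2)(d_i g_jl + d_j g_il - d_l g_ij): [xx,x] = E_x/2 = 0, [xx,y] = F_x - E_y/2 = 0, [xy,x] = E_y/2 = 0, [xy,y] = G_x/2 = 17/9, [yy,x] = F_y - G_x/2 = -17/9, [yy,y] = G_y/2 = 0
Gamma^x_ij = (G*[ij,x] - F*[ij,y])/(EG - F^2), Gamma^y_ij = (E*[ij,y] - F*[ij,x])/(EG - F^2)
Gamma_xxx = 0, Gamma_xxy = 0, Gamma_xyy = -17/82, Gamma_yxx = 0, Gamma_yxy = 1/17, Gamma_yyy = 0
d^2x/dtau^2 = -(Gamma_xxx*(0)^2 + 2*Gamma_xxy*(0)*(-1/8) + Gamma_xyy*(-1/8)^2) = 17/5248
d^2y/dtau^2 = -(Gamma_yxx*(0)^2 + 2*Gamma_yxy*(0)*(-1/8) + Gamma_yyy*(-1/8)^2) = 0


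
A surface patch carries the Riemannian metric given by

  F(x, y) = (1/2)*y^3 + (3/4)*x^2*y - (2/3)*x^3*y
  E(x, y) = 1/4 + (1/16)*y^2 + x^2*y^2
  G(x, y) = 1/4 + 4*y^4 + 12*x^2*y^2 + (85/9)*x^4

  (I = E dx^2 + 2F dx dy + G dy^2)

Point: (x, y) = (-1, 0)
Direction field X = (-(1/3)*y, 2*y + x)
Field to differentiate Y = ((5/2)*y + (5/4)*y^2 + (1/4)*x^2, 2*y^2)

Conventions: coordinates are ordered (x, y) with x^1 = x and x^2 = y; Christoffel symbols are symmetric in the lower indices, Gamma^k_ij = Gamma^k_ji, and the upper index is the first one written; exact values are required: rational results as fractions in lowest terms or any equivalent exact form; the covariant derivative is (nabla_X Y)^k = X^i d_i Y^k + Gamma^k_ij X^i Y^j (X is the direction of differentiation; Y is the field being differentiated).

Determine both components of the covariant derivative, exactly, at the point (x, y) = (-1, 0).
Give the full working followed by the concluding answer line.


E = 1/4, F = 0, G = 349/36 at the point
E_x = 0, E_y = 0, F_x = 0, F_y = 17/12, G_x = -340/9, G_y = 0
EG - F^2 = 349/144;  g^inv = (144/349) * [[349/36, 0], [0, 1/4]]
first-kind symbols [ij,l] = (1/2)(d_i g_jl + d_j g_il - d_l g_ij): [xx,x] = E_x/2 = 0, [xx,y] = F_x - E_y/2 = 0, [xy,x] = E_y/2 = 0, [xy,y] = G_x/2 = -170/9, [yy,x] = F_y - G_x/2 = 731/36, [yy,y] = G_y/2 = 0
Gamma^x_ij = (G*[ij,x] - F*[ij,y])/(EG - F^2), Gamma^y_ij = (E*[ij,y] - F*[ij,x])/(EG - F^2)
Gamma_xxx = 0, Gamma_xxy = 0, Gamma_xyy = 731/9, Gamma_yxx = 0, Gamma_yxy = -680/349, Gamma_yyy = 0
X = (0, -1), Y = (1/4, 0) at the point

Answer: (nabla_X Y)^x = -5/2, (nabla_X Y)^y = 170/349


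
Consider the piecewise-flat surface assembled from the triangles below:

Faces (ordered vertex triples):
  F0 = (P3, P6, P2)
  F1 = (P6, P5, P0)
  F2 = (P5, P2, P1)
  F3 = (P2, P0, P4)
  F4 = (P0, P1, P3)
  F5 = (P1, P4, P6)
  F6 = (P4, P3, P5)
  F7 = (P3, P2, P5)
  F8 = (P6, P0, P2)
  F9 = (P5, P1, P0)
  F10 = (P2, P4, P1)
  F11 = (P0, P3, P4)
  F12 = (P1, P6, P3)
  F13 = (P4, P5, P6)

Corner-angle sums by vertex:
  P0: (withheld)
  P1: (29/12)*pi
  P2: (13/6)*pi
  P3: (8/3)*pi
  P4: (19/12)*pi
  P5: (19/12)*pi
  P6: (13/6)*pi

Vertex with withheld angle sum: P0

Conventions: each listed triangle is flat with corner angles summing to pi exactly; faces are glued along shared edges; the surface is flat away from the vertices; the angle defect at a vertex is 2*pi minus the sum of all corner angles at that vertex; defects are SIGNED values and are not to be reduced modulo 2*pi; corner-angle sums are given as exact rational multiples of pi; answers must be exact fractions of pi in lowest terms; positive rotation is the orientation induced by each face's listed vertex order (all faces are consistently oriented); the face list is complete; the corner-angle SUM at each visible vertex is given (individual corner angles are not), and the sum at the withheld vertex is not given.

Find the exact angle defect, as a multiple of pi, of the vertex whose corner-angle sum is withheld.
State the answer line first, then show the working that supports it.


Answer: defect(P0) = (7/12)*pi

V = 7, E = 21, F = 14; chi = V - E + F = 0
Gauss-Bonnet: total defect = 2*pi*chi = 0; visible defects sum to (-7/12)*pi


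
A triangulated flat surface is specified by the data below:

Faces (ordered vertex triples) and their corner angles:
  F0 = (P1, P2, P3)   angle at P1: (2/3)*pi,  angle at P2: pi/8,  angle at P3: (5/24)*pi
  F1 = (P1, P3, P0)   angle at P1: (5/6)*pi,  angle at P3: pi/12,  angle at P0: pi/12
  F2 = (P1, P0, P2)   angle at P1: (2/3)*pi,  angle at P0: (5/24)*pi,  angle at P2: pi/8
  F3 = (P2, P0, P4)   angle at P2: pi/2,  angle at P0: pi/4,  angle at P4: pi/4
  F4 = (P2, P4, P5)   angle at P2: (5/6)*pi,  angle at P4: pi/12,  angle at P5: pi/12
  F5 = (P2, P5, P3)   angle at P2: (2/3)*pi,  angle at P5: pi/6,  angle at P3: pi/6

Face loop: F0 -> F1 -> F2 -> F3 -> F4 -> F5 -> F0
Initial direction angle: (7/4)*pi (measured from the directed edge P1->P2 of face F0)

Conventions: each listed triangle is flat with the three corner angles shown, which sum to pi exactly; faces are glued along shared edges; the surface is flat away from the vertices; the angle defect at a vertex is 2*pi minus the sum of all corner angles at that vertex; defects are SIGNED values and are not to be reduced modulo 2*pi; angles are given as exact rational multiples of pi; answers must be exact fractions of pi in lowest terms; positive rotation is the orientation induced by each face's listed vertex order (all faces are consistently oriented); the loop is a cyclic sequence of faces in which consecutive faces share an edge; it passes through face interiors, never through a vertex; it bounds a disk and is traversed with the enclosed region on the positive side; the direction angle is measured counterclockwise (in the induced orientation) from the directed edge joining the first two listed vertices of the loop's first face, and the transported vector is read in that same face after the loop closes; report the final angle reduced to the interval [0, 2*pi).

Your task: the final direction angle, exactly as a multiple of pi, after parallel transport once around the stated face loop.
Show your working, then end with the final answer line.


enclosed vertex P1: corner angles sum to (13/6)*pi, defect = 2*pi - (13/6)*pi = -pi/6
enclosed vertex P2: corner angles sum to (9/4)*pi, defect = 2*pi - (9/4)*pi = -pi/4
the rotation equals the total enclosed defect, so the final angle is initial + defects (mod 2*pi)
final angle = (7/4)*pi - (5/12)*pi = (4/3)*pi (mod 2*pi)

Answer: final direction angle = (4/3)*pi


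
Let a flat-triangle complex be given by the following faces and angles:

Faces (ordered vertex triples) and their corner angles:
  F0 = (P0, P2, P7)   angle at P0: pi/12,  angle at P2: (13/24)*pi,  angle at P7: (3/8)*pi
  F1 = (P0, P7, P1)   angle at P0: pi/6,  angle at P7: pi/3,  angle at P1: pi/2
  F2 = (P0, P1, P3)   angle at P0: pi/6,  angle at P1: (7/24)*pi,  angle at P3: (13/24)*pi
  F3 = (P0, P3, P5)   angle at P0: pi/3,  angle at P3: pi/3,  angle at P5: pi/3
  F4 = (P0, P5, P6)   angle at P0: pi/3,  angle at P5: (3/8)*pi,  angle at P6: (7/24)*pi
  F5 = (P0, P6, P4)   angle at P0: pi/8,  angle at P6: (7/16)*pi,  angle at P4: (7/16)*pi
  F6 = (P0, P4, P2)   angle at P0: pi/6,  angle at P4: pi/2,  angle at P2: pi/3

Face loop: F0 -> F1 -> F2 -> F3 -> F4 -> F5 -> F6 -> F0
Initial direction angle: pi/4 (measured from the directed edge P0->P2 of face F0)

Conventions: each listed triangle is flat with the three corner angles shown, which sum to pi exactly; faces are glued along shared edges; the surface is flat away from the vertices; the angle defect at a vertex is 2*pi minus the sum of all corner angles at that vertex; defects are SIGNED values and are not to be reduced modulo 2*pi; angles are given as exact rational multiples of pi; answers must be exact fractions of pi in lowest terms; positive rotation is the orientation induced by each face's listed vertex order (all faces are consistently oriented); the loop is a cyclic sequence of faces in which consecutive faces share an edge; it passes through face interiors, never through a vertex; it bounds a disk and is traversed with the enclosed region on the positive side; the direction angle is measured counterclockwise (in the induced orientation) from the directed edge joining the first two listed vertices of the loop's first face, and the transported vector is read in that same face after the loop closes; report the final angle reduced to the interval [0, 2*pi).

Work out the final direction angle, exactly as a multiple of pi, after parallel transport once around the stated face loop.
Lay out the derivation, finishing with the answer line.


enclosed vertex P0: corner angles sum to (11/8)*pi, defect = 2*pi - (11/8)*pi = (5/8)*pi
by Gauss-Bonnet the loop rotates the vector by the enclosed defect sum (positive orientation, mod 2*pi)
final angle = pi/4 + (5/8)*pi = (7/8)*pi (mod 2*pi)

Answer: final direction angle = (7/8)*pi


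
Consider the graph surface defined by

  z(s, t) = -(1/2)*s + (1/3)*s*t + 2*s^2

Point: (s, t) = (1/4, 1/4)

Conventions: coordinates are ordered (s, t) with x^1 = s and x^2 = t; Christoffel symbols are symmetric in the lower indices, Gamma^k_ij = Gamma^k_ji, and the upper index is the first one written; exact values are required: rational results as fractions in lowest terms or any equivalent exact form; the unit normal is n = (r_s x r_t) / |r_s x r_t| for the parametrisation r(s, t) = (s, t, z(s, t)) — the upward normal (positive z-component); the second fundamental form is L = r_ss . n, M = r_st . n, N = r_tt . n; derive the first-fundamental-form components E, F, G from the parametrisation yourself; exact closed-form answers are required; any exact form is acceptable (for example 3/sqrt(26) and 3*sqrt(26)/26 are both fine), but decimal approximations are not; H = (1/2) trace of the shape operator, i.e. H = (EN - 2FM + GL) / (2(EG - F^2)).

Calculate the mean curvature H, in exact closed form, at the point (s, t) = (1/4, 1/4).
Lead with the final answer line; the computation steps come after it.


Answer: H = 863*sqrt(194)/9409

z_s = 7/12, z_t = 1/12, z_ss = 4, z_st = 1/3, z_tt = 0
E = 193/144, F = 7/144, G = 145/144; answer radicand W^2 = 97/72
unnormalised second-form numerators: l = 4, m = 1/3, n = 0; L = l/sqrt(97/72), and similarly M = m/sqrt(W^2), N = n/sqrt(W^2)
H = (E*n - 2*F*m + G*l) / (2*(EG - F^2)*sqrt(W^2)); E*n - 2*F*m + G*l = 863/216, EG - F^2 = 97/72, so H = (863/582)/sqrt(97/72)


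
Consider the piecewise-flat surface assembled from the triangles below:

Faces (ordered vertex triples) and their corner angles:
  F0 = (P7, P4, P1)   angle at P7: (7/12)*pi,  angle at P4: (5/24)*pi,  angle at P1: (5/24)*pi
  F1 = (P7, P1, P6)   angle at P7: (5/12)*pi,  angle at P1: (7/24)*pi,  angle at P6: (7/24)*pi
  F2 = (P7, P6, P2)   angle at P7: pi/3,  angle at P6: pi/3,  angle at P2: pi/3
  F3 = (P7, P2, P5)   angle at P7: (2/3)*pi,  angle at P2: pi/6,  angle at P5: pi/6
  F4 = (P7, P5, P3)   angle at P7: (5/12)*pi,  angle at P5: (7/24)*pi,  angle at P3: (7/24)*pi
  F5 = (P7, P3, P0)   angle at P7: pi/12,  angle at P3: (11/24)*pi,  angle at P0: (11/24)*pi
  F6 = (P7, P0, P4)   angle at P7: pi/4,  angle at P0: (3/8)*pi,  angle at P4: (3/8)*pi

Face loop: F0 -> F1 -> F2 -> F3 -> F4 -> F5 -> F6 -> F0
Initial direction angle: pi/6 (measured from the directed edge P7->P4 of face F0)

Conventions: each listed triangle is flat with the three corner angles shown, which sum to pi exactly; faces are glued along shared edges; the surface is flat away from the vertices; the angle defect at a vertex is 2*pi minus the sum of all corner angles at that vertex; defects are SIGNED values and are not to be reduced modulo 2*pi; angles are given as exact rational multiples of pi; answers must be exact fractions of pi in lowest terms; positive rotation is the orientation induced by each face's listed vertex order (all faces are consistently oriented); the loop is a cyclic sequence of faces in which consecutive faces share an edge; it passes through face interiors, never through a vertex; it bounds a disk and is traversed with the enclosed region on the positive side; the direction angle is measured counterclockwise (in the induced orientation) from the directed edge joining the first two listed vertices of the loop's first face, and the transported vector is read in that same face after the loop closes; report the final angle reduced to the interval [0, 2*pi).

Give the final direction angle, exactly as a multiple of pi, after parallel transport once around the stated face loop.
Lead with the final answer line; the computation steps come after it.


Answer: final direction angle = (17/12)*pi

enclosed vertex P7: corner angles sum to (11/4)*pi, defect = 2*pi - (11/4)*pi = (-3/4)*pi
summing the enclosed defects onto the initial angle, mod 2*pi in the induced orientation:
final angle = pi/6 - (3/4)*pi = (17/12)*pi (mod 2*pi)


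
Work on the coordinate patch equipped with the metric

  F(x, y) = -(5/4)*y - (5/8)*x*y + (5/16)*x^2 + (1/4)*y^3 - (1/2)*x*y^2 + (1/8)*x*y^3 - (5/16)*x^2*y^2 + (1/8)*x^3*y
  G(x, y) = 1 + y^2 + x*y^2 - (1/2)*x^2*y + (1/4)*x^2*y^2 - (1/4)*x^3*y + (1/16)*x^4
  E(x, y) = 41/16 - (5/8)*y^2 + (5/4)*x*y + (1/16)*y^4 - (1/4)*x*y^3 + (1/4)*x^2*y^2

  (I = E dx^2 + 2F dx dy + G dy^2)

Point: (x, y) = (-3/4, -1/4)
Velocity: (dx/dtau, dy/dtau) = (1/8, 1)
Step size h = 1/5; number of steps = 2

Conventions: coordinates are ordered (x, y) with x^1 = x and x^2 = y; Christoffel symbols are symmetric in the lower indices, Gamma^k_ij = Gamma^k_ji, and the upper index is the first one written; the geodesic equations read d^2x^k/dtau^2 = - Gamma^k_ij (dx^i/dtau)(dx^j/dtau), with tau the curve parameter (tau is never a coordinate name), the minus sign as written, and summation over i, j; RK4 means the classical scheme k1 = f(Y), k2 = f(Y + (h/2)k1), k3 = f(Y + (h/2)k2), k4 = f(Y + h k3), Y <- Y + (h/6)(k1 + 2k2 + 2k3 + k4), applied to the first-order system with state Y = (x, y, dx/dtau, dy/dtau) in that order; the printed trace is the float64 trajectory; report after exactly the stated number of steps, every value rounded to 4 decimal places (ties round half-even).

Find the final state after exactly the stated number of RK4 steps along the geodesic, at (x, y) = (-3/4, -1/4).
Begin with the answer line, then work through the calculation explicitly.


Answer: x = -0.6712, y = 0.1545, dx/dtau = 0.2779, dy/dtau = 1.0179

f(Y) = (dx/dtau, dy/dtau, -Gamma^x_ij Y'^i Y'^j, -Gamma^y_ij Y'^i Y'^j) with the Gammas evaluated at the stage position; h = 0.200000; intermediate values shown to 6 dp
step 0: x = -0.7500, y = -0.2500, dx/dtau = 0.1250, dy/dtau = 1.0000
step 1:
  k1: at (x, y) = (-0.750000, -0.250000), (dx/dtau, dy/dtau) = (0.125000, 1.000000); Gamma_xxx = -0.058209, Gamma_xxy = -0.116418, Gamma_xyy = -0.291046, Gamma_yxx = -0.013011, Gamma_yxy = -0.026023, Gamma_yyy = -0.065057; k1 = (0.125000, 1.000000, 0.321060, 0.071766)
  k2: at (x, y) = (-0.737500, -0.150000), (dx/dtau, dy/dtau) = (0.157106, 1.007177); Gamma_xxx = -0.035544, Gamma_xxy = -0.139215, Gamma_xyy = -0.299165, Gamma_yxx = -0.006308, Gamma_yxy = -0.024707, Gamma_yyy = -0.053095; k2 = (0.157106, 1.007177, 0.348409, 0.061834)
  k3: at (x, y) = (-0.734289, -0.149282), (dx/dtau, dy/dtau) = (0.159841, 1.006183); Gamma_xxx = -0.035385, Gamma_xxy = -0.138668, Gamma_xyy = -0.300020, Gamma_yxx = -0.006244, Gamma_yxy = -0.024470, Gamma_yyy = -0.052943; k3 = (0.159841, 1.006183, 0.349250, 0.061630)
  k4: at (x, y) = (-0.718032, -0.048763), (dx/dtau, dy/dtau) = (0.194850, 1.012326); Gamma_xxx = -0.011742, Gamma_xxy = -0.161155, Gamma_xyy = -0.308688, Gamma_yxx = -0.001484, Gamma_yxy = -0.020371, Gamma_yyy = -0.039021; k4 = (0.194850, 1.012326, 0.380367, 0.048082)
  Y <- Y + (h/6)(k1 + 2k2 + 2k3 + k4): x = -0.7182, y = -0.0487, dx/dtau = 0.1949, dy/dtau = 1.0122
step 2:
  k1: at (x, y) = (-0.718209, -0.048698), (dx/dtau, dy/dtau) = (0.194891, 1.012226); Gamma_xxx = -0.011726, Gamma_xxy = -0.161213, Gamma_xyy = -0.308646, Gamma_yxx = -0.001482, Gamma_yxy = -0.020381, Gamma_yyy = -0.039020; k1 = (0.194891, 1.012226, 0.380291, 0.048078)
  k2: at (x, y) = (-0.698719, 0.052524), (dx/dtau, dy/dtau) = (0.232921, 1.017034); Gamma_xxx = 0.012813, Gamma_xxy = -0.183265, Gamma_xyy = -0.317446, Gamma_yxx = 0.000915, Gamma_yxy = -0.013083, Gamma_yyy = -0.022662; k2 = (0.232921, 1.017034, 0.414484, 0.029590)
  k3: at (x, y) = (-0.694916, 0.053005), (dx/dtau, dy/dtau) = (0.236340, 1.015185); Gamma_xxx = 0.012932, Gamma_xxy = -0.182479, Gamma_xyy = -0.318416, Gamma_yxx = 0.000905, Gamma_yxy = -0.012770, Gamma_yyy = -0.022283; k3 = (0.236340, 1.015185, 0.415002, 0.029043)
  k4: at (x, y) = (-0.670941, 0.154339), (dx/dtau, dy/dtau) = (0.277892, 1.018034); Gamma_xxx = 0.037994, Gamma_xxy = -0.203162, Gamma_xyy = -0.327179, Gamma_yxx = 0.000318, Gamma_yxy = -0.001700, Gamma_yyy = -0.002738; k4 = (0.277892, 1.018034, 0.451103, 0.003775)
  Y <- Y + (h/6)(k1 + 2k2 + 2k3 + k4): x = -0.6712, y = 0.1545, dx/dtau = 0.2779, dy/dtau = 1.0179


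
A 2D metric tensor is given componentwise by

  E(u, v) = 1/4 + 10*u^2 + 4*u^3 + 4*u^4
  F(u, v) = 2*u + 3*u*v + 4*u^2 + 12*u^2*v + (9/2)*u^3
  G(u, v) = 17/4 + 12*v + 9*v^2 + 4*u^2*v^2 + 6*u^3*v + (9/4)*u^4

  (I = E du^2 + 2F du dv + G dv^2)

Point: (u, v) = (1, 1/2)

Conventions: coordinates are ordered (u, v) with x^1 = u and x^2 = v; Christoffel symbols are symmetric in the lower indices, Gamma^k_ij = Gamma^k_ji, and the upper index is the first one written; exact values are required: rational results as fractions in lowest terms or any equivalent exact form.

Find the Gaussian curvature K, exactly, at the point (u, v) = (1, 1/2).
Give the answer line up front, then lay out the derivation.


Answer: K = -205240/84681

E = 73/4, F = 18, G = 75/4, EG - F^2 = 291/16 at the point
E_u = 48, E_v = 0, F_u = 37, F_v = 15, G_u = 20, G_v = 31
E_vv = 0, F_uv = 27, G_uu = 47
By Brioschi, K is (det M1 - det M2) divided by (EG - F^2) squared.
M1 = [[-E_vv/2 + F_uv - G_uu/2, E_u/2, F_u - E_v/2], [F_v - G_u/2, E, F], [G_v/2, F, G]] = [[7/2, 24, 37], [5, 73/4, 18], [31/2, 18, 75/4]]; det M1 = -84055/32
M2 = [[0, E_v/2, G_u/2], [E_v/2, E, F], [G_u/2, F, G]] = [[0, 0, 10], [0, 73/4, 18], [10, 18, 75/4]]; det M2 = -1825
det M1 - det M2 = -25655/32; K = -25655/32 / (291/16)^2 = -205240/84681


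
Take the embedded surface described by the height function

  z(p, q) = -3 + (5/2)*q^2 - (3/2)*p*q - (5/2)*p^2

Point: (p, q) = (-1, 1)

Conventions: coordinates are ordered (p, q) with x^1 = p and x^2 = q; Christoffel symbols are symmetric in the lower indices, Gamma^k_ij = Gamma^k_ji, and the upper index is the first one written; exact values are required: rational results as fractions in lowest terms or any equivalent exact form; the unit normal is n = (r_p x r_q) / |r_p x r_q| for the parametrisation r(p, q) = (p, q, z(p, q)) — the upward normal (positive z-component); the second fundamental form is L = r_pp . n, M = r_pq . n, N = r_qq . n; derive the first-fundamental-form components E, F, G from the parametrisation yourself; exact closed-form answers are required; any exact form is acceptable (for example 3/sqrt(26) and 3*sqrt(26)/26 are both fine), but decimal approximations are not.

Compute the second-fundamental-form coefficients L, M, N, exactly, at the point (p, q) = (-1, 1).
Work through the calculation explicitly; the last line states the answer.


z_p = 7/2, z_q = 13/2, z_pp = -5, z_pq = -3/2, z_qq = 5
E = 53/4, F = 91/4, G = 173/4; answer radicand W^2 = 111/2
unnormalised second-form numerators: l = -5, m = -3/2, n = 5; L = l/sqrt(111/2), and similarly M = m/sqrt(W^2), N = n/sqrt(W^2)

Answer: L = -5*sqrt(222)/111, M = -sqrt(222)/74, N = 5*sqrt(222)/111


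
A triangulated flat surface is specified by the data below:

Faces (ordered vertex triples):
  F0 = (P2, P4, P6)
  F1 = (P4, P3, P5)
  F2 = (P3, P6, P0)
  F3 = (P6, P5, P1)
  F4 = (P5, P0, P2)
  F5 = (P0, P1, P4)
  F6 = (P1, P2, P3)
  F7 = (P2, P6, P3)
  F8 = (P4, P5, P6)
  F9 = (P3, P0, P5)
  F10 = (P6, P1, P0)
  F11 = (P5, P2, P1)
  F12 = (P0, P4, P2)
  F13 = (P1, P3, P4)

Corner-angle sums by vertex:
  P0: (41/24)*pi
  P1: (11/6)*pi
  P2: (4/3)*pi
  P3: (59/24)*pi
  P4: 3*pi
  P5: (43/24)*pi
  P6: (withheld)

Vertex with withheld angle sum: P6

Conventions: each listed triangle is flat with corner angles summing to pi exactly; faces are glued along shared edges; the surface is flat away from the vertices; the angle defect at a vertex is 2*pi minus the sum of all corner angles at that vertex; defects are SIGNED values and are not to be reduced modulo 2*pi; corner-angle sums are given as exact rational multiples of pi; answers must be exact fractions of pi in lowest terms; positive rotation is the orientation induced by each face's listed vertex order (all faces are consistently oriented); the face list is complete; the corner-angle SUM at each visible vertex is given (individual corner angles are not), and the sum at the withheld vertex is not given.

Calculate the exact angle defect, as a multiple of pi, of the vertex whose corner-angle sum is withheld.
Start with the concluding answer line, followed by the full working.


Answer: defect(P6) = pi/8

V = 7, E = 21, F = 14; chi = V - E + F = 0
Gauss-Bonnet: total defect = 2*pi*chi = 0; visible defects sum to -pi/8


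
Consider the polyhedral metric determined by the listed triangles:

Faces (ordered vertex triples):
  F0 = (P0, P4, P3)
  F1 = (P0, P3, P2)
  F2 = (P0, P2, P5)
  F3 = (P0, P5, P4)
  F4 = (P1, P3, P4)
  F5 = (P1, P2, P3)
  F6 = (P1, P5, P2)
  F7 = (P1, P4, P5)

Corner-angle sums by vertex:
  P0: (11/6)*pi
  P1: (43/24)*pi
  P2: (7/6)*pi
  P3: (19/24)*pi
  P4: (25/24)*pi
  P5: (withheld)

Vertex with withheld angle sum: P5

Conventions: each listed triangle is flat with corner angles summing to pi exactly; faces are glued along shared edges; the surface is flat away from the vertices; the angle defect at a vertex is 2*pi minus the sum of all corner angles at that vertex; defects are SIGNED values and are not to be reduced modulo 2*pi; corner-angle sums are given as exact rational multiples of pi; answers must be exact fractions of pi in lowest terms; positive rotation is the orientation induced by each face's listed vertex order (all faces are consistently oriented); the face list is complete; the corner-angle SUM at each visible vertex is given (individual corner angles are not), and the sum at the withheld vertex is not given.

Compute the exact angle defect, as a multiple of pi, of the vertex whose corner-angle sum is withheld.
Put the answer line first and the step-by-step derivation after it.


Answer: defect(P5) = (5/8)*pi

V = 6, E = 12, F = 8; chi = V - E + F = 2
Gauss-Bonnet: total defect = 2*pi*chi = 4*pi; visible defects sum to (27/8)*pi


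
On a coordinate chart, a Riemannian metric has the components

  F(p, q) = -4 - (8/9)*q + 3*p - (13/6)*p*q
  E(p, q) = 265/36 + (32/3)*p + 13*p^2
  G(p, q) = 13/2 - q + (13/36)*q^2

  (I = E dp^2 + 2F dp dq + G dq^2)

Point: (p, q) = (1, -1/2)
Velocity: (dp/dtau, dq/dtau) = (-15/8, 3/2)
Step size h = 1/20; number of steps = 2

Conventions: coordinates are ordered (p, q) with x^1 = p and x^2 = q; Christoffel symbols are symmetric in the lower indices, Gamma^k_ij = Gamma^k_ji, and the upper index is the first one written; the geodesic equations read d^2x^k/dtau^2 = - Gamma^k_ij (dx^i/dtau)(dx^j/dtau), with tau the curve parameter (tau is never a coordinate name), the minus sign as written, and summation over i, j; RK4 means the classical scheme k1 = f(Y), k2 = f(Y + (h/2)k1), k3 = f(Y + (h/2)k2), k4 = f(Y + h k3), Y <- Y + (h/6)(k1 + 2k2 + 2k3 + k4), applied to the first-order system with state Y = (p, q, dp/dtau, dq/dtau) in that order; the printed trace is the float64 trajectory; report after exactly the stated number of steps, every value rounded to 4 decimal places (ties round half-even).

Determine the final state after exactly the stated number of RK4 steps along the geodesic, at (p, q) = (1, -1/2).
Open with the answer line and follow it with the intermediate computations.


Answer: p = 0.8021, q = -0.3596, dp/dtau = -2.0988, dq/dtau = 1.2950

f(Y) = (dp/dtau, dq/dtau, -Gamma^p_ij Y'^i Y'^j, -Gamma^q_ij Y'^i Y'^j) with the Gammas evaluated at the stage position; h = 0.050000; intermediate values shown to 6 dp
step 0: p = 1.0000, q = -0.5000, dp/dtau = -1.8750, dq/dtau = 1.5000
step 1:
  k1: at (p, q) = (1.000000, -0.500000), (dp/dtau, dq/dtau) = (-1.875000, 1.500000); Gamma_ppp = 0.581809, Gamma_ppq = 0.000000, Gamma_pqq = -0.096968, Gamma_qpp = 0.532598, Gamma_qpq = 0.000000, Gamma_qqq = -0.088766; k1 = (-1.875000, 1.500000, -1.827244, -1.672690)
  k2: at (p, q) = (0.953125, -0.462500), (dp/dtau, dq/dtau) = (-1.920681, 1.458183); Gamma_ppp = 0.599914, Gamma_ppq = 0.000000, Gamma_pqq = -0.099986, Gamma_qpp = 0.549273, Gamma_qpq = 0.000000, Gamma_qqq = -0.091546; k2 = (-1.920681, 1.458183, -2.000494, -1.831625)
  k3: at (p, q) = (0.951983, -0.463545), (dp/dtau, dq/dtau) = (-1.925012, 1.454209); Gamma_ppp = 0.600262, Gamma_ppq = 0.000000, Gamma_pqq = -0.100044, Gamma_qpp = 0.549602, Gamma_qpq = 0.000000, Gamma_qqq = -0.091600; k3 = (-1.925012, 1.454209, -2.012808, -1.842935)
  k4: at (p, q) = (0.903749, -0.427290), (dp/dtau, dq/dtau) = (-1.975640, 1.407853); Gamma_ppp = 0.619975, Gamma_ppq = 0.000000, Gamma_pqq = -0.103329, Gamma_qpp = 0.567777, Gamma_qpq = 0.000000, Gamma_qqq = -0.094629; k4 = (-1.975640, 1.407853, -2.215054, -2.028561)
  Y <- Y + (h/6)(k1 + 2k2 + 2k3 + k4): p = 0.9038, q = -0.4272, dp/dtau = -1.9756, dq/dtau = 1.4079
step 2:
  k1: at (p, q) = (0.903816, -0.427228), (dp/dtau, dq/dtau) = (-1.975574, 1.407914); Gamma_ppp = 0.619953, Gamma_ppq = 0.000000, Gamma_pqq = -0.103326, Gamma_qpp = 0.567756, Gamma_qpq = 0.000000, Gamma_qqq = -0.094626; k1 = (-1.975574, 1.407914, -2.214797, -2.028323)
  k2: at (p, q) = (0.854427, -0.392030), (dp/dtau, dq/dtau) = (-2.030944, 1.357205); Gamma_ppp = 0.641382, Gamma_ppq = 0.000000, Gamma_pqq = -0.106897, Gamma_qpp = 0.587532, Gamma_qpq = 0.000000, Gamma_qqq = -0.097922; k2 = (-2.030944, 1.357205, -2.448625, -2.243042)
  k3: at (p, q) = (0.853043, -0.393298), (dp/dtau, dq/dtau) = (-2.036790, 1.351838); Gamma_ppp = 0.641862, Gamma_ppq = 0.000000, Gamma_pqq = -0.106977, Gamma_qpp = 0.587987, Gamma_qpq = 0.000000, Gamma_qqq = -0.097998; k3 = (-2.036790, 1.351838, -2.467276, -2.260183)
  k4: at (p, q) = (0.801977, -0.359636), (dp/dtau, dq/dtau) = (-2.098938, 1.294904); Gamma_ppp = 0.665456, Gamma_ppq = 0.000000, Gamma_pqq = -0.110909, Gamma_qpp = 0.609789, Gamma_qpq = 0.000000, Gamma_qqq = -0.101632; k4 = (-2.098938, 1.294904, -2.745724, -2.516039)
  Y <- Y + (h/6)(k1 + 2k2 + 2k3 + k4): p = 0.8021, q = -0.3596, dp/dtau = -2.0988, dq/dtau = 1.2950


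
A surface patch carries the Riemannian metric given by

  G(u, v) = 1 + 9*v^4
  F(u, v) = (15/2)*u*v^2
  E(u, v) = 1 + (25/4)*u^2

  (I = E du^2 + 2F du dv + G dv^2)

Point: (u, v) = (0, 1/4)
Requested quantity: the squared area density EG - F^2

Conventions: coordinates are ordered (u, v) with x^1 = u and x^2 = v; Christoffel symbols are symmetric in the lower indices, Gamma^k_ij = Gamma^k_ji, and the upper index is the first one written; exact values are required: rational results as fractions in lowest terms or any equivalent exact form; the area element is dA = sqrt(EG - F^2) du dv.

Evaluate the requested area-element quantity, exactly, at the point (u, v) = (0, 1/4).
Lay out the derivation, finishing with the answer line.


E = 1, F = 0, G = 265/256; EG - F^2 = 265/256

Answer: EG - F^2 = 265/256


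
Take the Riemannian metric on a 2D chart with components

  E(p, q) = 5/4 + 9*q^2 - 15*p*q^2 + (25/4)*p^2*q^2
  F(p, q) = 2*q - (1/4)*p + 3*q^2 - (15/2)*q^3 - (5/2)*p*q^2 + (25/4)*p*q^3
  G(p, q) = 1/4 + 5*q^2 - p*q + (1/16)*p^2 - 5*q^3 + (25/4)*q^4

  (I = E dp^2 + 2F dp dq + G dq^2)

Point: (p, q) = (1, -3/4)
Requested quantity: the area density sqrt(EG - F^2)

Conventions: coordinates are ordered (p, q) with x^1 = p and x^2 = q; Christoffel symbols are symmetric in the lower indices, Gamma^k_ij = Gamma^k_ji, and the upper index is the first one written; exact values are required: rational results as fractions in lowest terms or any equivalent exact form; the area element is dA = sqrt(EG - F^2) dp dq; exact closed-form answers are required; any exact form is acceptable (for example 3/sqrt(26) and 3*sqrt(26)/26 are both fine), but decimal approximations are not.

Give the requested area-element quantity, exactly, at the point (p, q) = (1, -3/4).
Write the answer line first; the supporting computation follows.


Answer: sqrt(EG - F^2) = sqrt(41721)/64

E = 89/64, F = -241/256, G = 8153/1024; EG - F^2 = 41721/4096


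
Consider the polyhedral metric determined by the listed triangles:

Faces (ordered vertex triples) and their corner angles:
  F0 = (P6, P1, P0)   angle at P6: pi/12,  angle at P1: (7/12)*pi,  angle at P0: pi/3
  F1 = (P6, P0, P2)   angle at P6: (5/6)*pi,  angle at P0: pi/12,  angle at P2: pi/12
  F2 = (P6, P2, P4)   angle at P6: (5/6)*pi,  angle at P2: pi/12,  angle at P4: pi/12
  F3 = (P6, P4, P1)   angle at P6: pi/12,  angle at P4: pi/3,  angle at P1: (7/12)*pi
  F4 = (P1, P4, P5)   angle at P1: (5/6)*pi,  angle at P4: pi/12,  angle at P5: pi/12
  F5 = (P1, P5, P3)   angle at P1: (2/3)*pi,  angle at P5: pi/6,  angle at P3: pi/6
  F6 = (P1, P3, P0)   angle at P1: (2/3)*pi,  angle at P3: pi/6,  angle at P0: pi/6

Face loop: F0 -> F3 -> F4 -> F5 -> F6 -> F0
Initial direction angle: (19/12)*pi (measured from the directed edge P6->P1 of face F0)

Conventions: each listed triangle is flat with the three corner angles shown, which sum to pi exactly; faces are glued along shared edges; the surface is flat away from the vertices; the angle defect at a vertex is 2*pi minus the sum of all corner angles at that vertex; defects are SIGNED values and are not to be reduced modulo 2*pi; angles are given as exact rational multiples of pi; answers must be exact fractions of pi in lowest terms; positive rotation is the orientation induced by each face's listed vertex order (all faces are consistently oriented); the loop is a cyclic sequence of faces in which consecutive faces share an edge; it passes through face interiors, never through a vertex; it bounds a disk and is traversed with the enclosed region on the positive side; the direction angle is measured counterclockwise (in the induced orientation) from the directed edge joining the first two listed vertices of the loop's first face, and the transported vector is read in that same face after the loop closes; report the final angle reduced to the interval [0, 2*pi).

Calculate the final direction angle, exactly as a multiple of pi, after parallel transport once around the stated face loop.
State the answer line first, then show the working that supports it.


Answer: final direction angle = pi/4

enclosed vertex P1: corner angles sum to (10/3)*pi, defect = 2*pi - (10/3)*pi = (-4/3)*pi
the final direction is the initial angle plus the enclosed defects, taken mod 2*pi in the induced orientation
final angle = (19/12)*pi - (4/3)*pi = pi/4 (mod 2*pi)
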